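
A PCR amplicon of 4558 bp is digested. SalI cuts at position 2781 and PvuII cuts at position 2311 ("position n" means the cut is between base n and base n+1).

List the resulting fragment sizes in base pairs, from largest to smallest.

Combined cut positions (sorted): 2311, 2781.
Linear molecule, 2 cuts → 3 fragments:
  2311 − 0 = 2311 bp
  2781 − 2311 = 470 bp
  4558 − 2781 = 1777 bp
Sorted largest to smallest: 2311, 1777, 470 bp.

2311, 1777, 470 bp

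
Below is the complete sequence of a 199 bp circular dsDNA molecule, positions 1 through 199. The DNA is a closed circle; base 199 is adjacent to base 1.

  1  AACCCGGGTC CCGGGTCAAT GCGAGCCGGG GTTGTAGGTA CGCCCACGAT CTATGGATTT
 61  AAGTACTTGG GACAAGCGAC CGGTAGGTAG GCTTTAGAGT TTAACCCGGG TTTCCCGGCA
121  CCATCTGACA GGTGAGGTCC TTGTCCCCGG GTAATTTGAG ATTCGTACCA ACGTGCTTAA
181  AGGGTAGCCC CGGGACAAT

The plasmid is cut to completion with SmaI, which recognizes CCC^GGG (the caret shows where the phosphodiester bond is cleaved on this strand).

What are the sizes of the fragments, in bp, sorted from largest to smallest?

SmaI sites (CCCGGG) start at positions 3, 10, 105, 146, 189.
SmaI cuts after base 3 of each site, so after positions 5, 12, 107, 148, 191.
Circular molecule, 5 cuts → 5 fragments:
  6–12 → 7 bp
  13–107 → 95 bp
  108–148 → 41 bp
  149–191 → 43 bp
  192–199 then 1–5 → 8 + 5 = 13 bp
Sorted largest to smallest: 95, 43, 41, 13, 7 bp.

95, 43, 41, 13, 7 bp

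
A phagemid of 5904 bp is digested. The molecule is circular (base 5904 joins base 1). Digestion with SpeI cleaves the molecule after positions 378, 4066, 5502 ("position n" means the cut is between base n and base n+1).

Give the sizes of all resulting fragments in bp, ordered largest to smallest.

Circular molecule, 3 cuts → 3 fragments:
  4066 − 378 = 3688 bp
  5502 − 4066 = 1436 bp
  wrap: 5904 − 5502 + 378 = 780 bp
Sorted largest to smallest: 3688, 1436, 780 bp.

3688, 1436, 780 bp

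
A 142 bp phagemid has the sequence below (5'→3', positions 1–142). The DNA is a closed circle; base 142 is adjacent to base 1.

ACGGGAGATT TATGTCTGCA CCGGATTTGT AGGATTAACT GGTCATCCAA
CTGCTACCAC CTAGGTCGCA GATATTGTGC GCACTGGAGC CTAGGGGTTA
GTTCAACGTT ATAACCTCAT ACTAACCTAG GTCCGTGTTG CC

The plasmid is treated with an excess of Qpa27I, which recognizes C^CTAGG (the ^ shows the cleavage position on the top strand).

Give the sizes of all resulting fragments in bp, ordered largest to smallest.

Qpa27I sites (CCTAGG) start at positions 60, 90, 126.
Qpa27I cuts after the first base of each site, so after positions 60, 90, 126.
Circular molecule, 3 cuts → 3 fragments:
  61–90 → 30 bp
  91–126 → 36 bp
  127–142 then 1–60 → 16 + 60 = 76 bp
Sorted largest to smallest: 76, 36, 30 bp.

76, 36, 30 bp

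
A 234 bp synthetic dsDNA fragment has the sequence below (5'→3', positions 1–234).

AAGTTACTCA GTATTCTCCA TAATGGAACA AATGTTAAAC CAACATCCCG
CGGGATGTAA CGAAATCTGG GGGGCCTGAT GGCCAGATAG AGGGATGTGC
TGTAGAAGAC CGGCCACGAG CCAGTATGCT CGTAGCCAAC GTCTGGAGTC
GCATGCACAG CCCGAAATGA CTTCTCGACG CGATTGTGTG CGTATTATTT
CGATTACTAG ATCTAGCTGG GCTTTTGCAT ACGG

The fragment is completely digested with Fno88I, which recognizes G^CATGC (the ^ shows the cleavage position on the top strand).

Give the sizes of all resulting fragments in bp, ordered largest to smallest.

151, 83 bp

The Fno88I site (GCATGC) starts at position 151.
Fno88I cuts after the first base of each site, so after position 151.
Linear molecule, 1 cut → 2 fragments:
  1–151 → 151 bp
  152–234 → 83 bp
Sorted largest to smallest: 151, 83 bp.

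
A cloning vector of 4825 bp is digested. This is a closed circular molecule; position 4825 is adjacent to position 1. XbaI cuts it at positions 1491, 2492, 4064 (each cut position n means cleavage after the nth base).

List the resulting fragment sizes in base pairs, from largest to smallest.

Circular molecule, 3 cuts → 3 fragments:
  2492 − 1491 = 1001 bp
  4064 − 2492 = 1572 bp
  wrap: 4825 − 4064 + 1491 = 2252 bp
Sorted largest to smallest: 2252, 1572, 1001 bp.

2252, 1572, 1001 bp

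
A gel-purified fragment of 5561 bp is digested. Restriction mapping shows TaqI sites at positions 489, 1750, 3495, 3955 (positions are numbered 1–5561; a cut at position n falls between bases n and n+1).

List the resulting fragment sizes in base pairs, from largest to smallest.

1745, 1606, 1261, 489, 460 bp

Linear molecule, 4 cuts → 5 fragments:
  489 − 0 = 489 bp
  1750 − 489 = 1261 bp
  3495 − 1750 = 1745 bp
  3955 − 3495 = 460 bp
  5561 − 3955 = 1606 bp
Sorted largest to smallest: 1745, 1606, 1261, 489, 460 bp.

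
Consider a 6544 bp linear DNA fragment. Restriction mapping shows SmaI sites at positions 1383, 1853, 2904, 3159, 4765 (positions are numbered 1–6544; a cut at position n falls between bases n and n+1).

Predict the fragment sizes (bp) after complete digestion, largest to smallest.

1779, 1606, 1383, 1051, 470, 255 bp

Linear molecule, 5 cuts → 6 fragments:
  1383 − 0 = 1383 bp
  1853 − 1383 = 470 bp
  2904 − 1853 = 1051 bp
  3159 − 2904 = 255 bp
  4765 − 3159 = 1606 bp
  6544 − 4765 = 1779 bp
Sorted largest to smallest: 1779, 1606, 1383, 1051, 470, 255 bp.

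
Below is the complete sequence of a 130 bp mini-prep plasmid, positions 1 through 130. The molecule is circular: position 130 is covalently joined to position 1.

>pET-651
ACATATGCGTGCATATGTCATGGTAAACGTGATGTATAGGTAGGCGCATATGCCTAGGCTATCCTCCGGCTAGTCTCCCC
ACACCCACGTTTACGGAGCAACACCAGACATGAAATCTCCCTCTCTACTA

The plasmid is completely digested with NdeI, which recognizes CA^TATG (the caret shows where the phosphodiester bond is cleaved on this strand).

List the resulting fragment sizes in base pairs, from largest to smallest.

NdeI sites (CATATG) start at positions 2, 12, 47.
NdeI cuts after base 2 of each site, so after positions 3, 13, 48.
Circular molecule, 3 cuts → 3 fragments:
  4–13 → 10 bp
  14–48 → 35 bp
  49–130 then 1–3 → 82 + 3 = 85 bp
Sorted largest to smallest: 85, 35, 10 bp.

85, 35, 10 bp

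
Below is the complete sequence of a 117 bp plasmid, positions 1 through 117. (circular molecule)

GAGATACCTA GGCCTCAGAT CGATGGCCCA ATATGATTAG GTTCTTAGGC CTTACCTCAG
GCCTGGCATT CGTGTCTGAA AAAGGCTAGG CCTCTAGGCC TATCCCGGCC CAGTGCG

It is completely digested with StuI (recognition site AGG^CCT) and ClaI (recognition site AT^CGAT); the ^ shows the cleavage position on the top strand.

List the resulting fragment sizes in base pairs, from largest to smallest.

31, 29, 29, 12, 8, 8 bp

StuI sites (AGGCCT) start at positions 10, 47, 59, 88, 96.
StuI cuts after base 3 of each site, so after positions 12, 49, 61, 90, 98.
The ClaI site (ATCGAT) starts at position 19.
ClaI cuts after base 2 of each site, so after position 20.
Combined cut positions: 12, 20, 49, 61, 90, 98.
Circular molecule, 6 cuts → 6 fragments:
  13–20 → 8 bp
  21–49 → 29 bp
  50–61 → 12 bp
  62–90 → 29 bp
  91–98 → 8 bp
  99–117 then 1–12 → 19 + 12 = 31 bp
Sorted largest to smallest: 31, 29, 29, 12, 8, 8 bp.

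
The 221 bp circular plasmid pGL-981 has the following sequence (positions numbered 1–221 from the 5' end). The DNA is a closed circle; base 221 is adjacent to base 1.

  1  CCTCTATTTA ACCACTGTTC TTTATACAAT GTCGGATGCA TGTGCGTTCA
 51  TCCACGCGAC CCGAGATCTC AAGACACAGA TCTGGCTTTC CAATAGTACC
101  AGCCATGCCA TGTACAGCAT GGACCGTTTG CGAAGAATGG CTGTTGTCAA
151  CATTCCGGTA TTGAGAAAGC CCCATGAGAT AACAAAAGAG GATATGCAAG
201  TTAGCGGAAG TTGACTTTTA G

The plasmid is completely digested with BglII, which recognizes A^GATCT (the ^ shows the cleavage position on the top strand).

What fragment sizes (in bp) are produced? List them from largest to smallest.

207, 14 bp

BglII sites (AGATCT) start at positions 64, 78.
BglII cuts after the first base of each site, so after positions 64, 78.
Circular molecule, 2 cuts → 2 fragments:
  65–78 → 14 bp
  79–221 then 1–64 → 143 + 64 = 207 bp
Sorted largest to smallest: 207, 14 bp.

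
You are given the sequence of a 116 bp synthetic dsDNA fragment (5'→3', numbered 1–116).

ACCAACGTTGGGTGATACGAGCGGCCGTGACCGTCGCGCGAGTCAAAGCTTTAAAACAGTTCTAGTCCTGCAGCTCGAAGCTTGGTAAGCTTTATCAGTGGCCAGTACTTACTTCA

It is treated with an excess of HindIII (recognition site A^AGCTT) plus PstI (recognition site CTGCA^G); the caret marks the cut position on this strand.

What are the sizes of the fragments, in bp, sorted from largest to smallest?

HindIII sites (AAGCTT) start at positions 46, 78, 87.
HindIII cuts after the first base of each site, so after positions 46, 78, 87.
The PstI site (CTGCAG) starts at position 68.
PstI cuts after base 5 of each site (before the last base), so after position 72.
Combined cut positions: 46, 72, 78, 87.
Linear molecule, 4 cuts → 5 fragments:
  1–46 → 46 bp
  47–72 → 26 bp
  73–78 → 6 bp
  79–87 → 9 bp
  88–116 → 29 bp
Sorted largest to smallest: 46, 29, 26, 9, 6 bp.

46, 29, 26, 9, 6 bp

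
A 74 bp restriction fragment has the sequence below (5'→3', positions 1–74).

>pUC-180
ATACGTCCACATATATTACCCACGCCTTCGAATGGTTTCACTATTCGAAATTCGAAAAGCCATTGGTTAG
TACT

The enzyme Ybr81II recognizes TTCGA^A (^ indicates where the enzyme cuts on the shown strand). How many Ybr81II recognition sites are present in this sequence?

3

TTCGAA occurs starting at positions 27, 44, 51.
Ybr81II cuts at 3 sites.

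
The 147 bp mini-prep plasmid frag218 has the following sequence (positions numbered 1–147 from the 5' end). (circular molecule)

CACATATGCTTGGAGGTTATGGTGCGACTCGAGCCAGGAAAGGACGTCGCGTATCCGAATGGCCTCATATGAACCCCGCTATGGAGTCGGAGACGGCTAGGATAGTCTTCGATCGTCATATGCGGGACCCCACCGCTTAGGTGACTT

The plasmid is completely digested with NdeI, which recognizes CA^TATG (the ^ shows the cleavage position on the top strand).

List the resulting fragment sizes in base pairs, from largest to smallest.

NdeI sites (CATATG) start at positions 3, 66, 117.
NdeI cuts after base 2 of each site, so after positions 4, 67, 118.
Circular molecule, 3 cuts → 3 fragments:
  5–67 → 63 bp
  68–118 → 51 bp
  119–147 then 1–4 → 29 + 4 = 33 bp
Sorted largest to smallest: 63, 51, 33 bp.

63, 51, 33 bp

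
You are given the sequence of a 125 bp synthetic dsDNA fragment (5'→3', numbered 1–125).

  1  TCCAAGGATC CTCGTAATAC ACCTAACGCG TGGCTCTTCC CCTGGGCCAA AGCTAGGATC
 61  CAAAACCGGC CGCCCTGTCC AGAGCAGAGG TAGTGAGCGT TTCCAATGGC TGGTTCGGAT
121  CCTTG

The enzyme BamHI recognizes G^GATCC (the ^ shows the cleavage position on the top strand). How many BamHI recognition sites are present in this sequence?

GGATCC occurs starting at positions 6, 56, 117.
BamHI cuts at 3 sites.

3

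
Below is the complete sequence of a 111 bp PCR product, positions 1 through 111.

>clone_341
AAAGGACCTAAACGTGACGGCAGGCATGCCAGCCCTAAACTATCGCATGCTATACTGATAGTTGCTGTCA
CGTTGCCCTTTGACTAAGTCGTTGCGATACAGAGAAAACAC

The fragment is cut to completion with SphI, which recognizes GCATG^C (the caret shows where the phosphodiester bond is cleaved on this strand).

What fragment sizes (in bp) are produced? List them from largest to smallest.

62, 28, 21 bp

SphI sites (GCATGC) start at positions 24, 45.
SphI cuts after base 5 of each site (before the last base), so after positions 28, 49.
Linear molecule, 2 cuts → 3 fragments:
  1–28 → 28 bp
  29–49 → 21 bp
  50–111 → 62 bp
Sorted largest to smallest: 62, 28, 21 bp.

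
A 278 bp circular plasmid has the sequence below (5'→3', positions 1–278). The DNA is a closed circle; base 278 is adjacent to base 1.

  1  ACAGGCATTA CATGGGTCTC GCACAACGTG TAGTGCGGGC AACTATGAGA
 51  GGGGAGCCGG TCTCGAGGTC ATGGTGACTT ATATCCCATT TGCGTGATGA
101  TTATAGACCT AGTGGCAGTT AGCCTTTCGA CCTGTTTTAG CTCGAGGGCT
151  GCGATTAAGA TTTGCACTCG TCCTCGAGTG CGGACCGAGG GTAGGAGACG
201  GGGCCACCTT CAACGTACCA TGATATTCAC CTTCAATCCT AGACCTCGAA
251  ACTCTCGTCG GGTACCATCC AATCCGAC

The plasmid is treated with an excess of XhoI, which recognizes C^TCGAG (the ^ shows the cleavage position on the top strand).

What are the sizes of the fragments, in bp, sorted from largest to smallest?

167, 79, 32 bp

XhoI sites (CTCGAG) start at positions 62, 141, 173.
XhoI cuts after the first base of each site, so after positions 62, 141, 173.
Circular molecule, 3 cuts → 3 fragments:
  63–141 → 79 bp
  142–173 → 32 bp
  174–278 then 1–62 → 105 + 62 = 167 bp
Sorted largest to smallest: 167, 79, 32 bp.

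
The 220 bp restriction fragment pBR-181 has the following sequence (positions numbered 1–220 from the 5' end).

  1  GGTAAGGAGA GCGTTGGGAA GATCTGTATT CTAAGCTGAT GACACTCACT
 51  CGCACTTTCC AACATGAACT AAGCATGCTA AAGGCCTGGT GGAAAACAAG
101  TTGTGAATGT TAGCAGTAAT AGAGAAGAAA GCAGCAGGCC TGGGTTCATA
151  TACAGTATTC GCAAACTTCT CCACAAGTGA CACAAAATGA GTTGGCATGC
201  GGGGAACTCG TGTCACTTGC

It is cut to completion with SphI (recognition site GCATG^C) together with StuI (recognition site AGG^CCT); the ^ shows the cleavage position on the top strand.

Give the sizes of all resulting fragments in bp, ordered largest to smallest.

77, 61, 54, 21, 7 bp

SphI sites (GCATGC) start at positions 73, 195.
SphI cuts after base 5 of each site (before the last base), so after positions 77, 199.
StuI sites (AGGCCT) start at positions 82, 136.
StuI cuts after base 3 of each site, so after positions 84, 138.
Combined cut positions: 77, 84, 138, 199.
Linear molecule, 4 cuts → 5 fragments:
  1–77 → 77 bp
  78–84 → 7 bp
  85–138 → 54 bp
  139–199 → 61 bp
  200–220 → 21 bp
Sorted largest to smallest: 77, 61, 54, 21, 7 bp.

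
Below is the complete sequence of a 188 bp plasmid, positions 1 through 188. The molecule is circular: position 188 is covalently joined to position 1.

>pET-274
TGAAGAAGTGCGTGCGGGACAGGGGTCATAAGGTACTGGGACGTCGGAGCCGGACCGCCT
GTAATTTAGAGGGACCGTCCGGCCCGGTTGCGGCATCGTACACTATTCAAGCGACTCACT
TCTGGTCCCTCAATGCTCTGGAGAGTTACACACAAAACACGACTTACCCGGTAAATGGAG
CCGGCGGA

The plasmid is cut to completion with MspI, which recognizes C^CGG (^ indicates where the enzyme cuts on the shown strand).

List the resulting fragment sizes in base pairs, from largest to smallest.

MspI sites (CCGG) start at positions 50, 79, 84, 168, 181.
MspI cuts after the first base of each site, so after positions 50, 79, 84, 168, 181.
Circular molecule, 5 cuts → 5 fragments:
  51–79 → 29 bp
  80–84 → 5 bp
  85–168 → 84 bp
  169–181 → 13 bp
  182–188 then 1–50 → 7 + 50 = 57 bp
Sorted largest to smallest: 84, 57, 29, 13, 5 bp.

84, 57, 29, 13, 5 bp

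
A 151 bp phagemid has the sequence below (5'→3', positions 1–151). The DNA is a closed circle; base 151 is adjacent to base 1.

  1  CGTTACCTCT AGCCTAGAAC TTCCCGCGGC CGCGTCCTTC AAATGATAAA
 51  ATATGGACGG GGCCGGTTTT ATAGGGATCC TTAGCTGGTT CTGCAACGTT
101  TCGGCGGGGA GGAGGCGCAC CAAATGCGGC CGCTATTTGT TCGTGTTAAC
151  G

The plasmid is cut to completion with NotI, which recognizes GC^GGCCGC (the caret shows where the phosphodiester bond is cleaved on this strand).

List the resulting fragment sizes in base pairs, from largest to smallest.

100, 51 bp

NotI sites (GCGGCCGC) start at positions 26, 126.
NotI cuts after base 2 of each site, so after positions 27, 127.
Circular molecule, 2 cuts → 2 fragments:
  28–127 → 100 bp
  128–151 then 1–27 → 24 + 27 = 51 bp
Sorted largest to smallest: 100, 51 bp.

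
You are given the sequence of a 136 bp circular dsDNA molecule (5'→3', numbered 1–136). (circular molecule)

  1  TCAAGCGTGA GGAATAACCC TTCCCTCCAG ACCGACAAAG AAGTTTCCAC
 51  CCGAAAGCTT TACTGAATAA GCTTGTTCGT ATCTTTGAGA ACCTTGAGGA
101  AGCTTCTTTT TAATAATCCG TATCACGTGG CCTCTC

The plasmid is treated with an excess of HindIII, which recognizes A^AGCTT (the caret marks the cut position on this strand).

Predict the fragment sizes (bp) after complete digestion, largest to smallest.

HindIII sites (AAGCTT) start at positions 55, 69, 100.
HindIII cuts after the first base of each site, so after positions 55, 69, 100.
Circular molecule, 3 cuts → 3 fragments:
  56–69 → 14 bp
  70–100 → 31 bp
  101–136 then 1–55 → 36 + 55 = 91 bp
Sorted largest to smallest: 91, 31, 14 bp.

91, 31, 14 bp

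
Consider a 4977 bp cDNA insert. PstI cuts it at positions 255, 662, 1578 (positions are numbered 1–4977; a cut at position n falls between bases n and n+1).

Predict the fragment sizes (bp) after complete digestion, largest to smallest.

3399, 916, 407, 255 bp

Linear molecule, 3 cuts → 4 fragments:
  255 − 0 = 255 bp
  662 − 255 = 407 bp
  1578 − 662 = 916 bp
  4977 − 1578 = 3399 bp
Sorted largest to smallest: 3399, 916, 407, 255 bp.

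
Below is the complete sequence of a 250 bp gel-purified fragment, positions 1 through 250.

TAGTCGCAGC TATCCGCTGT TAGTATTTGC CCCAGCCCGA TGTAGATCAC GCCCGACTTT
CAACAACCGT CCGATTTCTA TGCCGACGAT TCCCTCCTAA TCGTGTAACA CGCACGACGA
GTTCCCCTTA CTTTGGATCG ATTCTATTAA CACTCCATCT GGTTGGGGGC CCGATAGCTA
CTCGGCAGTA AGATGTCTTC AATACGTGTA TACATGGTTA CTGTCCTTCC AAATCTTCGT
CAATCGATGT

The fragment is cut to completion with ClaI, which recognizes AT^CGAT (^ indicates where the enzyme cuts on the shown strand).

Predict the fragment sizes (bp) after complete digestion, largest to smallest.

138, 106, 6 bp

ClaI sites (ATCGAT) start at positions 137, 243.
ClaI cuts after base 2 of each site, so after positions 138, 244.
Linear molecule, 2 cuts → 3 fragments:
  1–138 → 138 bp
  139–244 → 106 bp
  245–250 → 6 bp
Sorted largest to smallest: 138, 106, 6 bp.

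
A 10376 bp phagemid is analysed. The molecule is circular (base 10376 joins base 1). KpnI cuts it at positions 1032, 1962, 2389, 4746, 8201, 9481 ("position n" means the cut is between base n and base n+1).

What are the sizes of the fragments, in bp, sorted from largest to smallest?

Circular molecule, 6 cuts → 6 fragments:
  1962 − 1032 = 930 bp
  2389 − 1962 = 427 bp
  4746 − 2389 = 2357 bp
  8201 − 4746 = 3455 bp
  9481 − 8201 = 1280 bp
  wrap: 10376 − 9481 + 1032 = 1927 bp
Sorted largest to smallest: 3455, 2357, 1927, 1280, 930, 427 bp.

3455, 2357, 1927, 1280, 930, 427 bp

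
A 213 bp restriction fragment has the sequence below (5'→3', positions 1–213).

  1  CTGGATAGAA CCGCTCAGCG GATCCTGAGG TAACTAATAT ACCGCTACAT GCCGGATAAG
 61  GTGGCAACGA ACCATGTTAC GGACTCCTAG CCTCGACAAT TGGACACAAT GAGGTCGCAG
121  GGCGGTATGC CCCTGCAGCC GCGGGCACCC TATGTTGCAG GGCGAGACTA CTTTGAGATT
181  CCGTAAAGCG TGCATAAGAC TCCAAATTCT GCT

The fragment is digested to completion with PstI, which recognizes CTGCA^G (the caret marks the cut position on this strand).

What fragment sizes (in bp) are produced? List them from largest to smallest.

137, 76 bp

The PstI site (CTGCAG) starts at position 133.
PstI cuts after base 5 of each site (before the last base), so after position 137.
Linear molecule, 1 cut → 2 fragments:
  1–137 → 137 bp
  138–213 → 76 bp
Sorted largest to smallest: 137, 76 bp.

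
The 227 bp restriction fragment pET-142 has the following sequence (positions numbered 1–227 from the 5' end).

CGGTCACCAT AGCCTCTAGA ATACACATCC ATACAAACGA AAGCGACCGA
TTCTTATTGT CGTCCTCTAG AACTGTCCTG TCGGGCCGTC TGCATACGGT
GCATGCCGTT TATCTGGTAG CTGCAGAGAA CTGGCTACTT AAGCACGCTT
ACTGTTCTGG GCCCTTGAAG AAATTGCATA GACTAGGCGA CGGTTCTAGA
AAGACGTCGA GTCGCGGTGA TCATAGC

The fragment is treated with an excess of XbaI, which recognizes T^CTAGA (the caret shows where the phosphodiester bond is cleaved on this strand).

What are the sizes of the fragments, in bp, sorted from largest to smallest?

XbaI sites (TCTAGA) start at positions 15, 66, 195.
XbaI cuts after the first base of each site, so after positions 15, 66, 195.
Linear molecule, 3 cuts → 4 fragments:
  1–15 → 15 bp
  16–66 → 51 bp
  67–195 → 129 bp
  196–227 → 32 bp
Sorted largest to smallest: 129, 51, 32, 15 bp.

129, 51, 32, 15 bp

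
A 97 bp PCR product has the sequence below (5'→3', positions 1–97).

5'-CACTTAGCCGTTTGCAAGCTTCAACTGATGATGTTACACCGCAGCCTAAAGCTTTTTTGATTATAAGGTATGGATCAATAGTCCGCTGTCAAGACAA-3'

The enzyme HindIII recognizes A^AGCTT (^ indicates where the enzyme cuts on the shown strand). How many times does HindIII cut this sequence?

2

AAGCTT occurs starting at positions 16, 49.
HindIII cuts at 2 sites.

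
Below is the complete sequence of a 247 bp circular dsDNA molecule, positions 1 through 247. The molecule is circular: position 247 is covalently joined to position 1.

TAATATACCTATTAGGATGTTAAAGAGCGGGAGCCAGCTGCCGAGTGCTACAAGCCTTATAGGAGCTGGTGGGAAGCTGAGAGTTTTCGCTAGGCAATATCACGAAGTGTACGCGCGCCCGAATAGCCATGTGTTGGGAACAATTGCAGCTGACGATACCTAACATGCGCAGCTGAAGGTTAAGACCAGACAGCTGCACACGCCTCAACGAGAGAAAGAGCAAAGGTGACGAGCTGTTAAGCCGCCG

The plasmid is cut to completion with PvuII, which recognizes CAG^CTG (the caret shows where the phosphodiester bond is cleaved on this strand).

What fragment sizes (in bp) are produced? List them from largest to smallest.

112, 91, 23, 21 bp

PvuII sites (CAGCTG) start at positions 35, 147, 170, 191.
PvuII cuts after base 3 of each site, so after positions 37, 149, 172, 193.
Circular molecule, 4 cuts → 4 fragments:
  38–149 → 112 bp
  150–172 → 23 bp
  173–193 → 21 bp
  194–247 then 1–37 → 54 + 37 = 91 bp
Sorted largest to smallest: 112, 91, 23, 21 bp.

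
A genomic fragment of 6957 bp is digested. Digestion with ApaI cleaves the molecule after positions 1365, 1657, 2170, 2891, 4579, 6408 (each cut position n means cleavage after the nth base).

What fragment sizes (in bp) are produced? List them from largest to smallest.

Linear molecule, 6 cuts → 7 fragments:
  1365 − 0 = 1365 bp
  1657 − 1365 = 292 bp
  2170 − 1657 = 513 bp
  2891 − 2170 = 721 bp
  4579 − 2891 = 1688 bp
  6408 − 4579 = 1829 bp
  6957 − 6408 = 549 bp
Sorted largest to smallest: 1829, 1688, 1365, 721, 549, 513, 292 bp.

1829, 1688, 1365, 721, 549, 513, 292 bp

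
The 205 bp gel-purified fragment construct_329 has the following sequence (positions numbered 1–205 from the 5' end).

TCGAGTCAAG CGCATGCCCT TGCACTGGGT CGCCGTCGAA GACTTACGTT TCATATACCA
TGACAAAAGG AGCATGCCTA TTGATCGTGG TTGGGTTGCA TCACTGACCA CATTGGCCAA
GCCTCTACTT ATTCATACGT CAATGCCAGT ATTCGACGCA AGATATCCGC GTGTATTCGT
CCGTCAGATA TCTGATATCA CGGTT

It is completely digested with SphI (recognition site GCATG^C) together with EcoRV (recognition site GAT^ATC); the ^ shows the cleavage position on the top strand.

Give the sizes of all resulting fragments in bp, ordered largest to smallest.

88, 60, 25, 16, 9, 7 bp

SphI sites (GCATGC) start at positions 12, 72.
SphI cuts after base 5 of each site (before the last base), so after positions 16, 76.
EcoRV sites (GATATC) start at positions 162, 187, 194.
EcoRV cuts after base 3 of each site, so after positions 164, 189, 196.
Combined cut positions: 16, 76, 164, 189, 196.
Linear molecule, 5 cuts → 6 fragments:
  1–16 → 16 bp
  17–76 → 60 bp
  77–164 → 88 bp
  165–189 → 25 bp
  190–196 → 7 bp
  197–205 → 9 bp
Sorted largest to smallest: 88, 60, 25, 16, 9, 7 bp.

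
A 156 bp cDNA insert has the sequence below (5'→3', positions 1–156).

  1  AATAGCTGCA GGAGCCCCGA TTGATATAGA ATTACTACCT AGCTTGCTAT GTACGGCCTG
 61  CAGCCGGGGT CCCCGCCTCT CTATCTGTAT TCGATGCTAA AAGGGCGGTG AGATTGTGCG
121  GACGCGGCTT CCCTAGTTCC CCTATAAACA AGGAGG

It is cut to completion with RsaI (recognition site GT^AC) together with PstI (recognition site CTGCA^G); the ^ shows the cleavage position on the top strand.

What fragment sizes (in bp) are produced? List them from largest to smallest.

The RsaI site (GTAC) starts at position 51.
RsaI cuts after base 2 of each site, so after position 52.
PstI sites (CTGCAG) start at positions 6, 58.
PstI cuts after base 5 of each site (before the last base), so after positions 10, 62.
Combined cut positions: 10, 52, 62.
Linear molecule, 3 cuts → 4 fragments:
  1–10 → 10 bp
  11–52 → 42 bp
  53–62 → 10 bp
  63–156 → 94 bp
Sorted largest to smallest: 94, 42, 10, 10 bp.

94, 42, 10, 10 bp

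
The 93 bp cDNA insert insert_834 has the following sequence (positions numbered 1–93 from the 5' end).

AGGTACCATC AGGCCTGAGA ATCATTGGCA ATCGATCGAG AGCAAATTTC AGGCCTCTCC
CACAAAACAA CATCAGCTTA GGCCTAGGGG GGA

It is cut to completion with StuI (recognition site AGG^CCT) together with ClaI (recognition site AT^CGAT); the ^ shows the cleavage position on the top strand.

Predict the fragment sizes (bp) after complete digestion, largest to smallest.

StuI sites (AGGCCT) start at positions 11, 51, 80.
StuI cuts after base 3 of each site, so after positions 13, 53, 82.
The ClaI site (ATCGAT) starts at position 31.
ClaI cuts after base 2 of each site, so after position 32.
Combined cut positions: 13, 32, 53, 82.
Linear molecule, 4 cuts → 5 fragments:
  1–13 → 13 bp
  14–32 → 19 bp
  33–53 → 21 bp
  54–82 → 29 bp
  83–93 → 11 bp
Sorted largest to smallest: 29, 21, 19, 13, 11 bp.

29, 21, 19, 13, 11 bp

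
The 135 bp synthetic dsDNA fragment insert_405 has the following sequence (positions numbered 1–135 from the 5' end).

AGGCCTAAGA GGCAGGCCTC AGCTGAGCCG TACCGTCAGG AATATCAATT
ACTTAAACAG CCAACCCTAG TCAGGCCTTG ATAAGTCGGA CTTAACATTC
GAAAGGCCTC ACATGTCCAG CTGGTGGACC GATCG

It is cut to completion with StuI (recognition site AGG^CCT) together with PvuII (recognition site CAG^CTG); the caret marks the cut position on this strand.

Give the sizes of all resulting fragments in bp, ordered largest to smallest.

StuI sites (AGGCCT) start at positions 1, 14, 73, 104.
StuI cuts after base 3 of each site, so after positions 3, 16, 75, 106.
PvuII sites (CAGCTG) start at positions 20, 118.
PvuII cuts after base 3 of each site, so after positions 22, 120.
Combined cut positions: 3, 16, 22, 75, 106, 120.
Linear molecule, 6 cuts → 7 fragments:
  1–3 → 3 bp
  4–16 → 13 bp
  17–22 → 6 bp
  23–75 → 53 bp
  76–106 → 31 bp
  107–120 → 14 bp
  121–135 → 15 bp
Sorted largest to smallest: 53, 31, 15, 14, 13, 6, 3 bp.

53, 31, 15, 14, 13, 6, 3 bp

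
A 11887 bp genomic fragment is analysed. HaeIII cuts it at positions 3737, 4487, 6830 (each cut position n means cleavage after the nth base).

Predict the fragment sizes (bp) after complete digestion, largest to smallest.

5057, 3737, 2343, 750 bp

Linear molecule, 3 cuts → 4 fragments:
  3737 − 0 = 3737 bp
  4487 − 3737 = 750 bp
  6830 − 4487 = 2343 bp
  11887 − 6830 = 5057 bp
Sorted largest to smallest: 5057, 3737, 2343, 750 bp.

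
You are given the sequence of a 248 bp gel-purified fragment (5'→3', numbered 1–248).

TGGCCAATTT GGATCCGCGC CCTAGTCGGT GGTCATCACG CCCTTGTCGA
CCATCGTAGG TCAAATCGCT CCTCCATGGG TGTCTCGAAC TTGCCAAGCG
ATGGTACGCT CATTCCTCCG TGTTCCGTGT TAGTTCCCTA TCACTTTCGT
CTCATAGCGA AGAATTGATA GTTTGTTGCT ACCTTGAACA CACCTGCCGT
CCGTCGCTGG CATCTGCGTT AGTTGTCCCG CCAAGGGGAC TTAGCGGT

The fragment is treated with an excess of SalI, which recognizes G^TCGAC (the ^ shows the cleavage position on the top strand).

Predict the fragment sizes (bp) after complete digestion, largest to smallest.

The SalI site (GTCGAC) starts at position 46.
SalI cuts after the first base of each site, so after position 46.
Linear molecule, 1 cut → 2 fragments:
  1–46 → 46 bp
  47–248 → 202 bp
Sorted largest to smallest: 202, 46 bp.

202, 46 bp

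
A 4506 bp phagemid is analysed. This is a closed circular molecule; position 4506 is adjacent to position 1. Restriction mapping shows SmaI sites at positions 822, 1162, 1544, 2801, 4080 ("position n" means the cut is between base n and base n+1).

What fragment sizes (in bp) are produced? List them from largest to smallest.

1279, 1257, 1248, 382, 340 bp

Circular molecule, 5 cuts → 5 fragments:
  1162 − 822 = 340 bp
  1544 − 1162 = 382 bp
  2801 − 1544 = 1257 bp
  4080 − 2801 = 1279 bp
  wrap: 4506 − 4080 + 822 = 1248 bp
Sorted largest to smallest: 1279, 1257, 1248, 382, 340 bp.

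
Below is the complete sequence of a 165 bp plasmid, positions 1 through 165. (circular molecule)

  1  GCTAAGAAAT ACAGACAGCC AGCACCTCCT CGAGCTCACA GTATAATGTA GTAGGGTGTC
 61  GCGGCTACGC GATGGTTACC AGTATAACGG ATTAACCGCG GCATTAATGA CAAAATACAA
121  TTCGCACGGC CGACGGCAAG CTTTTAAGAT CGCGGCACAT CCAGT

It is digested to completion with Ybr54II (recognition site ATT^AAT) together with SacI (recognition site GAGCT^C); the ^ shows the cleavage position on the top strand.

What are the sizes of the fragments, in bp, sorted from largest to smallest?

96, 69 bp

The Ybr54II site (ATTAAT) starts at position 103.
Ybr54II cuts after base 3 of each site, so after position 105.
The SacI site (GAGCTC) starts at position 32.
SacI cuts after base 5 of each site (before the last base), so after position 36.
Combined cut positions: 36, 105.
Circular molecule, 2 cuts → 2 fragments:
  37–105 → 69 bp
  106–165 then 1–36 → 60 + 36 = 96 bp
Sorted largest to smallest: 96, 69 bp.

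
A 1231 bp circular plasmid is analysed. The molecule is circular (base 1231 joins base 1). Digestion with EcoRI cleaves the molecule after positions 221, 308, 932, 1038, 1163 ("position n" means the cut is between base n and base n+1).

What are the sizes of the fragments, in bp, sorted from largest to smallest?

Circular molecule, 5 cuts → 5 fragments:
  308 − 221 = 87 bp
  932 − 308 = 624 bp
  1038 − 932 = 106 bp
  1163 − 1038 = 125 bp
  wrap: 1231 − 1163 + 221 = 289 bp
Sorted largest to smallest: 624, 289, 125, 106, 87 bp.

624, 289, 125, 106, 87 bp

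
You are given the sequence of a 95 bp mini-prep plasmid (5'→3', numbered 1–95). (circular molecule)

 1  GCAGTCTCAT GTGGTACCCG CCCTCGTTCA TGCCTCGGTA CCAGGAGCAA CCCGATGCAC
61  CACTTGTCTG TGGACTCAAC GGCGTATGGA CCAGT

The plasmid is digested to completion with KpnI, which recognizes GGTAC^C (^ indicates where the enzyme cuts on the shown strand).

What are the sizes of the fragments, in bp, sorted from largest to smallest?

KpnI sites (GGTACC) start at positions 13, 37.
KpnI cuts after base 5 of each site (before the last base), so after positions 17, 41.
Circular molecule, 2 cuts → 2 fragments:
  18–41 → 24 bp
  42–95 then 1–17 → 54 + 17 = 71 bp
Sorted largest to smallest: 71, 24 bp.

71, 24 bp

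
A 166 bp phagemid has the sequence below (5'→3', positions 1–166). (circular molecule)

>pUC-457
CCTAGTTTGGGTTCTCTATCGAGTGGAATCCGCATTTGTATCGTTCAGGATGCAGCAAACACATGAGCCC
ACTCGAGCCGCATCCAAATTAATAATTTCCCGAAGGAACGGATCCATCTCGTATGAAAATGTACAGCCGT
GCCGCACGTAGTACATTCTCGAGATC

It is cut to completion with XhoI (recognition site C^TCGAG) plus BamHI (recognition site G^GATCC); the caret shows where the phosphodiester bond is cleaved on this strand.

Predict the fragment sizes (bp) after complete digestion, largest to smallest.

XhoI sites (CTCGAG) start at positions 72, 158.
XhoI cuts after the first base of each site, so after positions 72, 158.
The BamHI site (GGATCC) starts at position 110.
BamHI cuts after the first base of each site, so after position 110.
Combined cut positions: 72, 110, 158.
Circular molecule, 3 cuts → 3 fragments:
  73–110 → 38 bp
  111–158 → 48 bp
  159–166 then 1–72 → 8 + 72 = 80 bp
Sorted largest to smallest: 80, 48, 38 bp.

80, 48, 38 bp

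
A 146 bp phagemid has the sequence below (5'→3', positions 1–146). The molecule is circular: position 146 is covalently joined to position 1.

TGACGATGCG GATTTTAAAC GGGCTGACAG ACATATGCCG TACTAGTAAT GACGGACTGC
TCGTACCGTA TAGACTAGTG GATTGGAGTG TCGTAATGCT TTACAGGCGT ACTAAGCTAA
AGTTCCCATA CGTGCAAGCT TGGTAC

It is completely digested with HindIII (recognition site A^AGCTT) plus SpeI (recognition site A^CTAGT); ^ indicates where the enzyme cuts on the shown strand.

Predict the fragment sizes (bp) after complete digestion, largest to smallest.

62, 52, 32 bp

The HindIII site (AAGCTT) starts at position 136.
HindIII cuts after the first base of each site, so after position 136.
SpeI sites (ACTAGT) start at positions 42, 74.
SpeI cuts after the first base of each site, so after positions 42, 74.
Combined cut positions: 42, 74, 136.
Circular molecule, 3 cuts → 3 fragments:
  43–74 → 32 bp
  75–136 → 62 bp
  137–146 then 1–42 → 10 + 42 = 52 bp
Sorted largest to smallest: 62, 52, 32 bp.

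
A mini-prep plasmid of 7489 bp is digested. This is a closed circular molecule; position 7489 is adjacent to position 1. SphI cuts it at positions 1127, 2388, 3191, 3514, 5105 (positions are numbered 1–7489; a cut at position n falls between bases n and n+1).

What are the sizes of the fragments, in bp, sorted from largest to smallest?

Circular molecule, 5 cuts → 5 fragments:
  2388 − 1127 = 1261 bp
  3191 − 2388 = 803 bp
  3514 − 3191 = 323 bp
  5105 − 3514 = 1591 bp
  wrap: 7489 − 5105 + 1127 = 3511 bp
Sorted largest to smallest: 3511, 1591, 1261, 803, 323 bp.

3511, 1591, 1261, 803, 323 bp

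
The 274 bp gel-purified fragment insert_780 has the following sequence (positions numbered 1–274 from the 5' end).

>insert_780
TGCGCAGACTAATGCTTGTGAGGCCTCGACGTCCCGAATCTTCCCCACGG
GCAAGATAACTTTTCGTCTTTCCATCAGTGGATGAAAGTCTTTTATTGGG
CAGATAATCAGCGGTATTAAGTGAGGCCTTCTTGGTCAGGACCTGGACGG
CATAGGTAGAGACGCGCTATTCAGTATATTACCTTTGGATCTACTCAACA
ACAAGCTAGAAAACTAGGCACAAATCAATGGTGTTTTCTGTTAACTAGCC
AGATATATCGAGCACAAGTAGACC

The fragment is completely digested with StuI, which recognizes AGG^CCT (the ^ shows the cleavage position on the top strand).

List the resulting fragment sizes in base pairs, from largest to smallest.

StuI sites (AGGCCT) start at positions 21, 124.
StuI cuts after base 3 of each site, so after positions 23, 126.
Linear molecule, 2 cuts → 3 fragments:
  1–23 → 23 bp
  24–126 → 103 bp
  127–274 → 148 bp
Sorted largest to smallest: 148, 103, 23 bp.

148, 103, 23 bp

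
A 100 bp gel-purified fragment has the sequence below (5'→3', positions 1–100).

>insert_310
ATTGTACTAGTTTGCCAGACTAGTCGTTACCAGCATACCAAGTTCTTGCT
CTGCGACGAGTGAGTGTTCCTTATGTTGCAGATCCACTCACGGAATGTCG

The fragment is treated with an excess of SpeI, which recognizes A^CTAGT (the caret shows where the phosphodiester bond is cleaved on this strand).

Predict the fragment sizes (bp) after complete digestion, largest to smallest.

SpeI sites (ACTAGT) start at positions 6, 19.
SpeI cuts after the first base of each site, so after positions 6, 19.
Linear molecule, 2 cuts → 3 fragments:
  1–6 → 6 bp
  7–19 → 13 bp
  20–100 → 81 bp
Sorted largest to smallest: 81, 13, 6 bp.

81, 13, 6 bp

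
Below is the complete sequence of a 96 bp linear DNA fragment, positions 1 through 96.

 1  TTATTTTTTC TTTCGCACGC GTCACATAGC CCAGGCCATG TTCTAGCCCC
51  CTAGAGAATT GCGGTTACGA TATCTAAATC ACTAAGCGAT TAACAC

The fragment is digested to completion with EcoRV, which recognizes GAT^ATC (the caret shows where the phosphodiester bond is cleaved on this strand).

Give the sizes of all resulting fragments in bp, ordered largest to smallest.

71, 25 bp

The EcoRV site (GATATC) starts at position 69.
EcoRV cuts after base 3 of each site, so after position 71.
Linear molecule, 1 cut → 2 fragments:
  1–71 → 71 bp
  72–96 → 25 bp
Sorted largest to smallest: 71, 25 bp.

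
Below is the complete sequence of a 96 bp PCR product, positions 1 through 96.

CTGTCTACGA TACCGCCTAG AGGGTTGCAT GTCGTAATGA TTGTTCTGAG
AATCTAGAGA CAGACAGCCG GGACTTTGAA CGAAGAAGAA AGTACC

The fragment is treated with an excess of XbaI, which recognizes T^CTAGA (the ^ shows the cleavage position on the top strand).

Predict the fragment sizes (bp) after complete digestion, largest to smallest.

The XbaI site (TCTAGA) starts at position 53.
XbaI cuts after the first base of each site, so after position 53.
Linear molecule, 1 cut → 2 fragments:
  1–53 → 53 bp
  54–96 → 43 bp
Sorted largest to smallest: 53, 43 bp.

53, 43 bp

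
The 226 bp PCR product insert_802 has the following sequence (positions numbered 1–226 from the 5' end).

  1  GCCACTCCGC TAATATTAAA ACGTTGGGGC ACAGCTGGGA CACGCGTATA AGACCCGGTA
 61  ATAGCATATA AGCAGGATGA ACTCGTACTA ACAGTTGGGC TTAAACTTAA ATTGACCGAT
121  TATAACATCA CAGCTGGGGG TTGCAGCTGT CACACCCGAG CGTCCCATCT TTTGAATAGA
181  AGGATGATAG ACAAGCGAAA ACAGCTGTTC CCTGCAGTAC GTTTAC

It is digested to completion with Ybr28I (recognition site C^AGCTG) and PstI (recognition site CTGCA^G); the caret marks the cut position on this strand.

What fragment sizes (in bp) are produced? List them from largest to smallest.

Ybr28I sites (CAGCTG) start at positions 32, 131, 144, 202.
Ybr28I cuts after the first base of each site, so after positions 32, 131, 144, 202.
The PstI site (CTGCAG) starts at position 212.
PstI cuts after base 5 of each site (before the last base), so after position 216.
Combined cut positions: 32, 131, 144, 202, 216.
Linear molecule, 5 cuts → 6 fragments:
  1–32 → 32 bp
  33–131 → 99 bp
  132–144 → 13 bp
  145–202 → 58 bp
  203–216 → 14 bp
  217–226 → 10 bp
Sorted largest to smallest: 99, 58, 32, 14, 13, 10 bp.

99, 58, 32, 14, 13, 10 bp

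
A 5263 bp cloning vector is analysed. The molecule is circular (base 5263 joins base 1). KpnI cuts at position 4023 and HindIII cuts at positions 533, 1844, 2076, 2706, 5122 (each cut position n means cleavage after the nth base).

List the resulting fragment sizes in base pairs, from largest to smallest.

Combined cut positions (sorted): 533, 1844, 2076, 2706, 4023, 5122.
Circular molecule, 6 cuts → 6 fragments:
  1844 − 533 = 1311 bp
  2076 − 1844 = 232 bp
  2706 − 2076 = 630 bp
  4023 − 2706 = 1317 bp
  5122 − 4023 = 1099 bp
  wrap: 5263 − 5122 + 533 = 674 bp
Sorted largest to smallest: 1317, 1311, 1099, 674, 630, 232 bp.

1317, 1311, 1099, 674, 630, 232 bp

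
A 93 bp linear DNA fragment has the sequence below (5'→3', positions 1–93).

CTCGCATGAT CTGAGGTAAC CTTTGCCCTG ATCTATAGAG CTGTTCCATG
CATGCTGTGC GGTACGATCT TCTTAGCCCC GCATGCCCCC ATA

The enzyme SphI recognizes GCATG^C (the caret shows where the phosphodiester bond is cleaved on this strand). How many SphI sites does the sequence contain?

2

GCATGC occurs starting at positions 50, 81.
SphI cuts at 2 sites.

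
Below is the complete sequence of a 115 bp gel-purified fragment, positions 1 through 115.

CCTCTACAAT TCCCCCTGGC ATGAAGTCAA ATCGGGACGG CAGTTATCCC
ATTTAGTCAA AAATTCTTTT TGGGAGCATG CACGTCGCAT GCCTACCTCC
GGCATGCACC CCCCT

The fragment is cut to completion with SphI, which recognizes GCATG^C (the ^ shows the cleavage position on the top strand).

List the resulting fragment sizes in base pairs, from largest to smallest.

80, 15, 11, 9 bp

SphI sites (GCATGC) start at positions 76, 87, 102.
SphI cuts after base 5 of each site (before the last base), so after positions 80, 91, 106.
Linear molecule, 3 cuts → 4 fragments:
  1–80 → 80 bp
  81–91 → 11 bp
  92–106 → 15 bp
  107–115 → 9 bp
Sorted largest to smallest: 80, 15, 11, 9 bp.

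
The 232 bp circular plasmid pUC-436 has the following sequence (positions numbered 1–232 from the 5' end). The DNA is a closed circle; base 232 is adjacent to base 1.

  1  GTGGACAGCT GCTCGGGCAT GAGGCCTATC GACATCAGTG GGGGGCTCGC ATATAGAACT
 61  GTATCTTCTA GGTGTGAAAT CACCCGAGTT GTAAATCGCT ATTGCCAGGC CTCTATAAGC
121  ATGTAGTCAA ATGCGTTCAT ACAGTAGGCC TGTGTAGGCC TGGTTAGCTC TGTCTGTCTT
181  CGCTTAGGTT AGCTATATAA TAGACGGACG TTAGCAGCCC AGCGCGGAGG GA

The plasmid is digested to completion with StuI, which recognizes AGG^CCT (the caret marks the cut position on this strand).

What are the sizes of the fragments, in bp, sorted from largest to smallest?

98, 85, 39, 10 bp

StuI sites (AGGCCT) start at positions 22, 107, 146, 156.
StuI cuts after base 3 of each site, so after positions 24, 109, 148, 158.
Circular molecule, 4 cuts → 4 fragments:
  25–109 → 85 bp
  110–148 → 39 bp
  149–158 → 10 bp
  159–232 then 1–24 → 74 + 24 = 98 bp
Sorted largest to smallest: 98, 85, 39, 10 bp.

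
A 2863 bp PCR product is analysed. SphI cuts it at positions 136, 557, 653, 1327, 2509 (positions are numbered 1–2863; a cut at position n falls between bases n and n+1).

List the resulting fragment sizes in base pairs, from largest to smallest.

1182, 674, 421, 354, 136, 96 bp

Linear molecule, 5 cuts → 6 fragments:
  136 − 0 = 136 bp
  557 − 136 = 421 bp
  653 − 557 = 96 bp
  1327 − 653 = 674 bp
  2509 − 1327 = 1182 bp
  2863 − 2509 = 354 bp
Sorted largest to smallest: 1182, 674, 421, 354, 136, 96 bp.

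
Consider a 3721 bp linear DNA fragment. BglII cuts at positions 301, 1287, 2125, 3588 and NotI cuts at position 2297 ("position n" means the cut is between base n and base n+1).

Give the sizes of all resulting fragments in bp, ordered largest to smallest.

Combined cut positions (sorted): 301, 1287, 2125, 2297, 3588.
Linear molecule, 5 cuts → 6 fragments:
  301 − 0 = 301 bp
  1287 − 301 = 986 bp
  2125 − 1287 = 838 bp
  2297 − 2125 = 172 bp
  3588 − 2297 = 1291 bp
  3721 − 3588 = 133 bp
Sorted largest to smallest: 1291, 986, 838, 301, 172, 133 bp.

1291, 986, 838, 301, 172, 133 bp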